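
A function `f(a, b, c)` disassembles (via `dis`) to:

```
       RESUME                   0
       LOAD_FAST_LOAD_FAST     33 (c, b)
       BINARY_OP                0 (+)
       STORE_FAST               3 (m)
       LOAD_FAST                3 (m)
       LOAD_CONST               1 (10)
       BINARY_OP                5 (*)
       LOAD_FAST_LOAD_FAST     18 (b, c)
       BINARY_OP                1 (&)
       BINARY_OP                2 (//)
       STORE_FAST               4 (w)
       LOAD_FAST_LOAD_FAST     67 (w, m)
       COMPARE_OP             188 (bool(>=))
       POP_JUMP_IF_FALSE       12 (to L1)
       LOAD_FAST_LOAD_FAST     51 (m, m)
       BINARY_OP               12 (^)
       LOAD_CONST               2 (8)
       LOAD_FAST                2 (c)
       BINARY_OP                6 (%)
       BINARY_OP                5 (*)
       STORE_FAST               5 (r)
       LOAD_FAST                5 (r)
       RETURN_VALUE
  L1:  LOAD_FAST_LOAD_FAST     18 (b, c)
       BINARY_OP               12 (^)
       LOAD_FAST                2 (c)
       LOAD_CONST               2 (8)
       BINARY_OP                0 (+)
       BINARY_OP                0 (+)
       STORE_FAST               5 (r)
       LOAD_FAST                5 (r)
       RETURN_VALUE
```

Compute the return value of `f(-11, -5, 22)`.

LOAD_FAST_LOAD_FAST c,b → push 22,-5. Stack: [22, -5]
BINARY_OP + → 22 + -5 = 17. Stack: [17]
STORE_FAST m → m=17. Stack: []
LOAD_FAST m → push 17. Stack: [17]
LOAD_CONST → push 10. Stack: [17, 10]
BINARY_OP * → 17 * 10 = 170. Stack: [170]
LOAD_FAST_LOAD_FAST b,c → push -5,22. Stack: [170, -5, 22]
BINARY_OP & → -5 & 22 = 18. Stack: [170, 18]
BINARY_OP // → 170 // 18 = 9. Stack: [9]
STORE_FAST w → w=9. Stack: []
LOAD_FAST_LOAD_FAST w,m → push 9,17. Stack: [9, 17]
COMPARE_OP bool(>=) → 9 vs 17 = False. Stack: [False]
POP_JUMP_IF_FALSE → pop False; jump. Stack: []
LOAD_FAST_LOAD_FAST b,c → push -5,22. Stack: [-5, 22]
BINARY_OP ^ → -5 ^ 22 = -19. Stack: [-19]
LOAD_FAST c → push 22. Stack: [-19, 22]
LOAD_CONST → push 8. Stack: [-19, 22, 8]
BINARY_OP + → 22 + 8 = 30. Stack: [-19, 30]
BINARY_OP + → -19 + 30 = 11. Stack: [11]
STORE_FAST r → r=11. Stack: []
LOAD_FAST r → push 11. Stack: [11]
RETURN_VALUE → return 11.

11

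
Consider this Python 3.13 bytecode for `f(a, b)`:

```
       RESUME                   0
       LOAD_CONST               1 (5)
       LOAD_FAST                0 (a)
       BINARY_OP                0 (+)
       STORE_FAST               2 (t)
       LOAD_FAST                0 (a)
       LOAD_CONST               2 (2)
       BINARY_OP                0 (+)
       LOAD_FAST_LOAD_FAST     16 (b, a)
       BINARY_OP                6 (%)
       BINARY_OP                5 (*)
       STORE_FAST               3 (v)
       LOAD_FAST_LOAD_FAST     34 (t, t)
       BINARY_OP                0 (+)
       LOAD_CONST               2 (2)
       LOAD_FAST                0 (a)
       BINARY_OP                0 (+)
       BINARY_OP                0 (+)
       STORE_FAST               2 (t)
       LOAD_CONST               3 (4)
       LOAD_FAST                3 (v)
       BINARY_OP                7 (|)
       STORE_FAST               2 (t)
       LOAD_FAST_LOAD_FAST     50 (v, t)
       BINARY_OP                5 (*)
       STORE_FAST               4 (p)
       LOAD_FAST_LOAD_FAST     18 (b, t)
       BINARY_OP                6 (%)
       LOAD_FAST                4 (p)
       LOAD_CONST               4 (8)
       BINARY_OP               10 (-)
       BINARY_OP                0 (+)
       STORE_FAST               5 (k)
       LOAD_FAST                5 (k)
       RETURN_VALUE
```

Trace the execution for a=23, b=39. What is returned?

161631

LOAD_CONST → push 5. Stack: [5]
LOAD_FAST a → push 23. Stack: [5, 23]
BINARY_OP + → 5 + 23 = 28. Stack: [28]
STORE_FAST t → t=28. Stack: []
LOAD_FAST a → push 23. Stack: [23]
LOAD_CONST → push 2. Stack: [23, 2]
BINARY_OP + → 23 + 2 = 25. Stack: [25]
LOAD_FAST_LOAD_FAST b,a → push 39,23. Stack: [25, 39, 23]
BINARY_OP % → 39 % 23 = 16. Stack: [25, 16]
BINARY_OP * → 25 * 16 = 400. Stack: [400]
STORE_FAST v → v=400. Stack: []
LOAD_FAST_LOAD_FAST t,t → push 28,28. Stack: [28, 28]
BINARY_OP + → 28 + 28 = 56. Stack: [56]
LOAD_CONST → push 2. Stack: [56, 2]
LOAD_FAST a → push 23. Stack: [56, 2, 23]
BINARY_OP + → 2 + 23 = 25. Stack: [56, 25]
BINARY_OP + → 56 + 25 = 81. Stack: [81]
STORE_FAST t → t=81. Stack: []
LOAD_CONST → push 4. Stack: [4]
LOAD_FAST v → push 400. Stack: [4, 400]
BINARY_OP | → 4 | 400 = 404. Stack: [404]
STORE_FAST t → t=404. Stack: []
LOAD_FAST_LOAD_FAST v,t → push 400,404. Stack: [400, 404]
BINARY_OP * → 400 * 404 = 161600. Stack: [161600]
STORE_FAST p → p=161600. Stack: []
LOAD_FAST_LOAD_FAST b,t → push 39,404. Stack: [39, 404]
BINARY_OP % → 39 % 404 = 39. Stack: [39]
LOAD_FAST p → push 161600. Stack: [39, 161600]
LOAD_CONST → push 8. Stack: [39, 161600, 8]
BINARY_OP - → 161600 - 8 = 161592. Stack: [39, 161592]
BINARY_OP + → 39 + 161592 = 161631. Stack: [161631]
STORE_FAST k → k=161631. Stack: []
LOAD_FAST k → push 161631. Stack: [161631]
RETURN_VALUE → return 161631.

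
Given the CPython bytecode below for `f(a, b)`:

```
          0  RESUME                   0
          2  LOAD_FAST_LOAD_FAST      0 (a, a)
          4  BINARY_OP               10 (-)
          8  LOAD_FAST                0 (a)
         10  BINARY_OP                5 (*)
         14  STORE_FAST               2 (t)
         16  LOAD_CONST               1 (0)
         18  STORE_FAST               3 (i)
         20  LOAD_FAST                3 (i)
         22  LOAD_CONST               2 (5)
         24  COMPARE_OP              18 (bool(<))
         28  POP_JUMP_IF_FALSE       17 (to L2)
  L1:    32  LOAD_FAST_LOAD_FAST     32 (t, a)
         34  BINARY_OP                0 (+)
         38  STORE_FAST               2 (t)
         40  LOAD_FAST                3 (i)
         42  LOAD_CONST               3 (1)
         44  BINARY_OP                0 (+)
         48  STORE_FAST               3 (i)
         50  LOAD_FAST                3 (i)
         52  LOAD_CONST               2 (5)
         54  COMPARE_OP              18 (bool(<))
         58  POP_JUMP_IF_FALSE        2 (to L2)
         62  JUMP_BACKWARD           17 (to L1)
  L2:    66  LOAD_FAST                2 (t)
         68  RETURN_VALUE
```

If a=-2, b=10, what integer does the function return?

-10

LOAD_FAST_LOAD_FAST a,a → push -2,-2
BINARY_OP - → -2 - -2 = 0
LOAD_FAST a → push -2
BINARY_OP * → 0 * -2 = 0
STORE_FAST t → t=0
LOAD_CONST → push 0
STORE_FAST i → i=0
LOAD_FAST i → push 0
LOAD_CONST → push 5
COMPARE_OP bool(<) → 0 vs 5 = True
POP_JUMP_IF_FALSE → pop True; no jump
LOAD_FAST_LOAD_FAST t,a → push 0,-2
BINARY_OP + → 0 + -2 = -2
STORE_FAST t → t=-2
LOAD_FAST i → push 0
LOAD_CONST → push 1
BINARY_OP + → 0 + 1 = 1
STORE_FAST i → i=1
LOAD_FAST i → push 1
LOAD_CONST → push 5
COMPARE_OP bool(<) → 1 vs 5 = True
POP_JUMP_IF_FALSE → pop True; no jump
LOAD_FAST_LOAD_FAST t,a → push -2,-2
BINARY_OP + → -2 + -2 = -4
STORE_FAST t → t=-4
LOAD_FAST i → push 1
LOAD_CONST → push 1
BINARY_OP + → 1 + 1 = 2
STORE_FAST i → i=2
LOAD_FAST i → push 2
LOAD_CONST → push 5
COMPARE_OP bool(<) → 2 vs 5 = True
POP_JUMP_IF_FALSE → pop True; no jump
LOAD_FAST_LOAD_FAST t,a → push -4,-2
BINARY_OP + → -4 + -2 = -6
STORE_FAST t → t=-6
LOAD_FAST i → push 2
LOAD_CONST → push 1
BINARY_OP + → 2 + 1 = 3
STORE_FAST i → i=3
LOAD_FAST i → push 3
LOAD_CONST → push 5
COMPARE_OP bool(<) → 3 vs 5 = True
POP_JUMP_IF_FALSE → pop True; no jump
LOAD_FAST_LOAD_FAST t,a → push -6,-2
BINARY_OP + → -6 + -2 = -8
STORE_FAST t → t=-8
LOAD_FAST i → push 3
LOAD_CONST → push 1
BINARY_OP + → 3 + 1 = 4
STORE_FAST i → i=4
LOAD_FAST i → push 4
LOAD_CONST → push 5
COMPARE_OP bool(<) → 4 vs 5 = True
POP_JUMP_IF_FALSE → pop True; no jump
LOAD_FAST_LOAD_FAST t,a → push -8,-2
BINARY_OP + → -8 + -2 = -10
STORE_FAST t → t=-10
LOAD_FAST i → push 4
LOAD_CONST → push 1
BINARY_OP + → 4 + 1 = 5
STORE_FAST i → i=5
LOAD_FAST i → push 5
LOAD_CONST → push 5
COMPARE_OP bool(<) → 5 vs 5 = False
POP_JUMP_IF_FALSE → pop False; jump
LOAD_FAST t → push -10
RETURN_VALUE → return -10.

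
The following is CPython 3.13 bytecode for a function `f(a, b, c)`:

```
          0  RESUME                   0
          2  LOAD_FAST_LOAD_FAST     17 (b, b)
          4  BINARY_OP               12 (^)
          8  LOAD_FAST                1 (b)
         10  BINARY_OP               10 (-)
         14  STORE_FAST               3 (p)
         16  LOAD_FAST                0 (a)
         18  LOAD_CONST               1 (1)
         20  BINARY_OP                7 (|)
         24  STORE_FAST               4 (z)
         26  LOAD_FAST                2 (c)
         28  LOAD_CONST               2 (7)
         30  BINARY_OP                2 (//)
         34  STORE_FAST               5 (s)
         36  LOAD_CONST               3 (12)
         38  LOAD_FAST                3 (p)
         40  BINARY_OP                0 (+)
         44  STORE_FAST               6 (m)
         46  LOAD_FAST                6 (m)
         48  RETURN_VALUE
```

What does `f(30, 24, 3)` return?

LOAD_FAST_LOAD_FAST b,b → push 24,24. Stack: [24, 24]
BINARY_OP ^ → 24 ^ 24 = 0. Stack: [0]
LOAD_FAST b → push 24. Stack: [0, 24]
BINARY_OP - → 0 - 24 = -24. Stack: [-24]
STORE_FAST p → p=-24. Stack: []
LOAD_FAST a → push 30. Stack: [30]
LOAD_CONST → push 1. Stack: [30, 1]
BINARY_OP | → 30 | 1 = 31. Stack: [31]
STORE_FAST z → z=31. Stack: []
LOAD_FAST c → push 3. Stack: [3]
LOAD_CONST → push 7. Stack: [3, 7]
BINARY_OP // → 3 // 7 = 0. Stack: [0]
STORE_FAST s → s=0. Stack: []
LOAD_CONST → push 12. Stack: [12]
LOAD_FAST p → push -24. Stack: [12, -24]
BINARY_OP + → 12 + -24 = -12. Stack: [-12]
STORE_FAST m → m=-12. Stack: []
LOAD_FAST m → push -12. Stack: [-12]
RETURN_VALUE → return -12.

-12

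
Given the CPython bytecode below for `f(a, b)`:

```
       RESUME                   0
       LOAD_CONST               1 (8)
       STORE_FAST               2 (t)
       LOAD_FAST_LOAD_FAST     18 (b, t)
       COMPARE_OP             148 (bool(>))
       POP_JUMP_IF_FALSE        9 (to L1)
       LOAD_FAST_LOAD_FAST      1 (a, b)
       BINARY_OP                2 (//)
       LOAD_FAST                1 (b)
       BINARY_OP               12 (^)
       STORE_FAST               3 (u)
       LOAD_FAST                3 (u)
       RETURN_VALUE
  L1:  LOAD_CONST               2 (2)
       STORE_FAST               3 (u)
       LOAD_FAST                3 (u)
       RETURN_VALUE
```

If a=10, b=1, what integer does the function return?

2

LOAD_CONST → push 8. Stack: [8]
STORE_FAST t → t=8. Stack: []
LOAD_FAST_LOAD_FAST b,t → push 1,8. Stack: [1, 8]
COMPARE_OP bool(>) → 1 vs 8 = False. Stack: [False]
POP_JUMP_IF_FALSE → pop False; jump. Stack: []
LOAD_CONST → push 2. Stack: [2]
STORE_FAST u → u=2. Stack: []
LOAD_FAST u → push 2. Stack: [2]
RETURN_VALUE → return 2.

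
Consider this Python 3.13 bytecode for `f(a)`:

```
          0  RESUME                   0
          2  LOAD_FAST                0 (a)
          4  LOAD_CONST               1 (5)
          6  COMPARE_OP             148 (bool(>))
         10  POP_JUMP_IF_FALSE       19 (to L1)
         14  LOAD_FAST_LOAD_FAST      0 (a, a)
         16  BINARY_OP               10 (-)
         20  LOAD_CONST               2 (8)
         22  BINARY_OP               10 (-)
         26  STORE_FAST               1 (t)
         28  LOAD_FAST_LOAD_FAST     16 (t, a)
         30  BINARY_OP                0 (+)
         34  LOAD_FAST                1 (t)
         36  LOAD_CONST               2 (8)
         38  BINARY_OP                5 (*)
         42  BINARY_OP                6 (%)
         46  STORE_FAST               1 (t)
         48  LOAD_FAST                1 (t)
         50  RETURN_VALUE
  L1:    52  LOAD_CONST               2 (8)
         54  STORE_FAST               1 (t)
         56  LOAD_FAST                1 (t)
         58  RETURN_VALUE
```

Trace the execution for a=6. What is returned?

-2

LOAD_FAST a → push 6. Stack: [6]
LOAD_CONST → push 5. Stack: [6, 5]
COMPARE_OP bool(>) → 6 vs 5 = True. Stack: [True]
POP_JUMP_IF_FALSE → pop True; no jump. Stack: []
LOAD_FAST_LOAD_FAST a,a → push 6,6. Stack: [6, 6]
BINARY_OP - → 6 - 6 = 0. Stack: [0]
LOAD_CONST → push 8. Stack: [0, 8]
BINARY_OP - → 0 - 8 = -8. Stack: [-8]
STORE_FAST t → t=-8. Stack: []
LOAD_FAST_LOAD_FAST t,a → push -8,6. Stack: [-8, 6]
BINARY_OP + → -8 + 6 = -2. Stack: [-2]
LOAD_FAST t → push -8. Stack: [-2, -8]
LOAD_CONST → push 8. Stack: [-2, -8, 8]
BINARY_OP * → -8 * 8 = -64. Stack: [-2, -64]
BINARY_OP % → -2 % -64 = -2. Stack: [-2]
STORE_FAST t → t=-2. Stack: []
LOAD_FAST t → push -2. Stack: [-2]
RETURN_VALUE → return -2.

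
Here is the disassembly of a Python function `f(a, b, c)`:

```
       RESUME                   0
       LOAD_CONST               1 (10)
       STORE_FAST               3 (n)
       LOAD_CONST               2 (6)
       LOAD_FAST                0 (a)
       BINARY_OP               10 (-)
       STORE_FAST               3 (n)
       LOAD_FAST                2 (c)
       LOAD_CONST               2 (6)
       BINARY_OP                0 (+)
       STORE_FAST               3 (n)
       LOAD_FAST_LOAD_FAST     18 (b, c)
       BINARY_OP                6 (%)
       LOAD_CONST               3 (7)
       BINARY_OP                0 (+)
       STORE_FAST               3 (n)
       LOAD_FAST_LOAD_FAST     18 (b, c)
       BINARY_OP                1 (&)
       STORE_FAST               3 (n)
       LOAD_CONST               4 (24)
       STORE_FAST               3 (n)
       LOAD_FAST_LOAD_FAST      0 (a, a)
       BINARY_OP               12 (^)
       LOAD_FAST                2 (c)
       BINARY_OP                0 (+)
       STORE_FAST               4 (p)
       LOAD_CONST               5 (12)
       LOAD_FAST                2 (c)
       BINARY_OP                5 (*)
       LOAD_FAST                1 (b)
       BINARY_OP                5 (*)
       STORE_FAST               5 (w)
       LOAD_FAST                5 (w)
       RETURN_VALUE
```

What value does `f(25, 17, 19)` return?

3876

LOAD_CONST → push 10. Stack: [10]
STORE_FAST n → n=10. Stack: []
LOAD_CONST → push 6. Stack: [6]
LOAD_FAST a → push 25. Stack: [6, 25]
BINARY_OP - → 6 - 25 = -19. Stack: [-19]
STORE_FAST n → n=-19. Stack: []
LOAD_FAST c → push 19. Stack: [19]
LOAD_CONST → push 6. Stack: [19, 6]
BINARY_OP + → 19 + 6 = 25. Stack: [25]
STORE_FAST n → n=25. Stack: []
LOAD_FAST_LOAD_FAST b,c → push 17,19. Stack: [17, 19]
BINARY_OP % → 17 % 19 = 17. Stack: [17]
LOAD_CONST → push 7. Stack: [17, 7]
BINARY_OP + → 17 + 7 = 24. Stack: [24]
STORE_FAST n → n=24. Stack: []
LOAD_FAST_LOAD_FAST b,c → push 17,19. Stack: [17, 19]
BINARY_OP & → 17 & 19 = 17. Stack: [17]
STORE_FAST n → n=17. Stack: []
LOAD_CONST → push 24. Stack: [24]
STORE_FAST n → n=24. Stack: []
LOAD_FAST_LOAD_FAST a,a → push 25,25. Stack: [25, 25]
BINARY_OP ^ → 25 ^ 25 = 0. Stack: [0]
LOAD_FAST c → push 19. Stack: [0, 19]
BINARY_OP + → 0 + 19 = 19. Stack: [19]
STORE_FAST p → p=19. Stack: []
LOAD_CONST → push 12. Stack: [12]
LOAD_FAST c → push 19. Stack: [12, 19]
BINARY_OP * → 12 * 19 = 228. Stack: [228]
LOAD_FAST b → push 17. Stack: [228, 17]
BINARY_OP * → 228 * 17 = 3876. Stack: [3876]
STORE_FAST w → w=3876. Stack: []
LOAD_FAST w → push 3876. Stack: [3876]
RETURN_VALUE → return 3876.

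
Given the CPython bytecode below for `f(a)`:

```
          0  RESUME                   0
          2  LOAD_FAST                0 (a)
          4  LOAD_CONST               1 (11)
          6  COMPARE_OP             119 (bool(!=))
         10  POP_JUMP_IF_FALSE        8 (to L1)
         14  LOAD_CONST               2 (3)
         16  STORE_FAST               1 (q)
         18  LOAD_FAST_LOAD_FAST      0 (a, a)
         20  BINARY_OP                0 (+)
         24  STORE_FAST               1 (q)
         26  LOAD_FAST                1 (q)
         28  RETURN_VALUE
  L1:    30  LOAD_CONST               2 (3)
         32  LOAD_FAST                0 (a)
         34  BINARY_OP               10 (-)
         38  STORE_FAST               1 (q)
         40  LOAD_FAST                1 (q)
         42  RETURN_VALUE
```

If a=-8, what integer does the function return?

-16

LOAD_FAST a → push -8. Stack: [-8]
LOAD_CONST → push 11. Stack: [-8, 11]
COMPARE_OP bool(!=) → -8 vs 11 = True. Stack: [True]
POP_JUMP_IF_FALSE → pop True; no jump. Stack: []
LOAD_CONST → push 3. Stack: [3]
STORE_FAST q → q=3. Stack: []
LOAD_FAST_LOAD_FAST a,a → push -8,-8. Stack: [-8, -8]
BINARY_OP + → -8 + -8 = -16. Stack: [-16]
STORE_FAST q → q=-16. Stack: []
LOAD_FAST q → push -16. Stack: [-16]
RETURN_VALUE → return -16.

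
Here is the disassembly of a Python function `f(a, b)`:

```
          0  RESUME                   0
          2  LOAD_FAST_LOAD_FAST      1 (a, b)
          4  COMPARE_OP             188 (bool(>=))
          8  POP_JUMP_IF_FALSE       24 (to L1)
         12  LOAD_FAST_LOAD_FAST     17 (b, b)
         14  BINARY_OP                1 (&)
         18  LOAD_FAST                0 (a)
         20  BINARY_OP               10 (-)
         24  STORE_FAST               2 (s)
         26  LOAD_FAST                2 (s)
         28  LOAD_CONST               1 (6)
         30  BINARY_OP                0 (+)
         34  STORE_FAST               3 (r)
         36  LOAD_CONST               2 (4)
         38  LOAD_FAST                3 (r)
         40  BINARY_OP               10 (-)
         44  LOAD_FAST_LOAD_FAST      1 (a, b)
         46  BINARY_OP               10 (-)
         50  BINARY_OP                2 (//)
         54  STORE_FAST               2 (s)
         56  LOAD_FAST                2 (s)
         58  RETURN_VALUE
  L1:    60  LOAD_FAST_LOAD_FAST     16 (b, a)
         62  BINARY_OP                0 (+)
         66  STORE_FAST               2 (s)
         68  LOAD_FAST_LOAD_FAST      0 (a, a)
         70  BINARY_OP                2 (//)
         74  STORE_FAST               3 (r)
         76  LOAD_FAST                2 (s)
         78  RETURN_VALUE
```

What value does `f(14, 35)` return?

49

LOAD_FAST_LOAD_FAST a,b → push 14,35. Stack: [14, 35]
COMPARE_OP bool(>=) → 14 vs 35 = False. Stack: [False]
POP_JUMP_IF_FALSE → pop False; jump. Stack: []
LOAD_FAST_LOAD_FAST b,a → push 35,14. Stack: [35, 14]
BINARY_OP + → 35 + 14 = 49. Stack: [49]
STORE_FAST s → s=49. Stack: []
LOAD_FAST_LOAD_FAST a,a → push 14,14. Stack: [14, 14]
BINARY_OP // → 14 // 14 = 1. Stack: [1]
STORE_FAST r → r=1. Stack: []
LOAD_FAST s → push 49. Stack: [49]
RETURN_VALUE → return 49.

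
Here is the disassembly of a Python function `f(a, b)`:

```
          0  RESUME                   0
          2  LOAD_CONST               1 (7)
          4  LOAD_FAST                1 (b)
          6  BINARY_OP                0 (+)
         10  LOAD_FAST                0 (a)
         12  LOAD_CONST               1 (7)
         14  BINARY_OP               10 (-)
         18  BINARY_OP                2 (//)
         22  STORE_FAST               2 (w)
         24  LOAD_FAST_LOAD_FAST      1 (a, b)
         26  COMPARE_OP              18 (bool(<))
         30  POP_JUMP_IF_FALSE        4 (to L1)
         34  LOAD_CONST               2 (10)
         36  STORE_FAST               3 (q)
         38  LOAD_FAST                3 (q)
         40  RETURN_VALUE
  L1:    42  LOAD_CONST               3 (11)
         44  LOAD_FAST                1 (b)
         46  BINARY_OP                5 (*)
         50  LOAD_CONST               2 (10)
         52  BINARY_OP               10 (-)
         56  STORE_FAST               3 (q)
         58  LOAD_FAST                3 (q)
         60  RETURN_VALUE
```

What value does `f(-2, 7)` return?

10

LOAD_CONST → push 7. Stack: [7]
LOAD_FAST b → push 7. Stack: [7, 7]
BINARY_OP + → 7 + 7 = 14. Stack: [14]
LOAD_FAST a → push -2. Stack: [14, -2]
LOAD_CONST → push 7. Stack: [14, -2, 7]
BINARY_OP - → -2 - 7 = -9. Stack: [14, -9]
BINARY_OP // → 14 // -9 = -2. Stack: [-2]
STORE_FAST w → w=-2. Stack: []
LOAD_FAST_LOAD_FAST a,b → push -2,7. Stack: [-2, 7]
COMPARE_OP bool(<) → -2 vs 7 = True. Stack: [True]
POP_JUMP_IF_FALSE → pop True; no jump. Stack: []
LOAD_CONST → push 10. Stack: [10]
STORE_FAST q → q=10. Stack: []
LOAD_FAST q → push 10. Stack: [10]
RETURN_VALUE → return 10.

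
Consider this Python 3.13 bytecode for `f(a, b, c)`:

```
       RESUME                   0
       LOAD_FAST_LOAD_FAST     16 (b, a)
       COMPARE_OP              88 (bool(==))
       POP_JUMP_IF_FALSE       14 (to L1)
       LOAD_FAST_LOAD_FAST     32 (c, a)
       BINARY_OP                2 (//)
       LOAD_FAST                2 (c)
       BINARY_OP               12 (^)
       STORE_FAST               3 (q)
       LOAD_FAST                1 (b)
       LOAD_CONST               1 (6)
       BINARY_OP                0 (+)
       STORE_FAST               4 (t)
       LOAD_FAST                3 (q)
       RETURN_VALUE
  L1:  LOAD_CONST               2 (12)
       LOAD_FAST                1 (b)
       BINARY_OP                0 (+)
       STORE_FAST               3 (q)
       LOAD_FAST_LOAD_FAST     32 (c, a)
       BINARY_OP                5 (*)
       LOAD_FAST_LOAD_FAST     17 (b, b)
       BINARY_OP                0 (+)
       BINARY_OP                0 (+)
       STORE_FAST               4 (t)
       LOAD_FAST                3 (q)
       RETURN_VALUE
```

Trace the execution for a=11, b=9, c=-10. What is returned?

LOAD_FAST_LOAD_FAST b,a → push 9,11. Stack: [9, 11]
COMPARE_OP bool(==) → 9 vs 11 = False. Stack: [False]
POP_JUMP_IF_FALSE → pop False; jump. Stack: []
LOAD_CONST → push 12. Stack: [12]
LOAD_FAST b → push 9. Stack: [12, 9]
BINARY_OP + → 12 + 9 = 21. Stack: [21]
STORE_FAST q → q=21. Stack: []
LOAD_FAST_LOAD_FAST c,a → push -10,11. Stack: [-10, 11]
BINARY_OP * → -10 * 11 = -110. Stack: [-110]
LOAD_FAST_LOAD_FAST b,b → push 9,9. Stack: [-110, 9, 9]
BINARY_OP + → 9 + 9 = 18. Stack: [-110, 18]
BINARY_OP + → -110 + 18 = -92. Stack: [-92]
STORE_FAST t → t=-92. Stack: []
LOAD_FAST q → push 21. Stack: [21]
RETURN_VALUE → return 21.

21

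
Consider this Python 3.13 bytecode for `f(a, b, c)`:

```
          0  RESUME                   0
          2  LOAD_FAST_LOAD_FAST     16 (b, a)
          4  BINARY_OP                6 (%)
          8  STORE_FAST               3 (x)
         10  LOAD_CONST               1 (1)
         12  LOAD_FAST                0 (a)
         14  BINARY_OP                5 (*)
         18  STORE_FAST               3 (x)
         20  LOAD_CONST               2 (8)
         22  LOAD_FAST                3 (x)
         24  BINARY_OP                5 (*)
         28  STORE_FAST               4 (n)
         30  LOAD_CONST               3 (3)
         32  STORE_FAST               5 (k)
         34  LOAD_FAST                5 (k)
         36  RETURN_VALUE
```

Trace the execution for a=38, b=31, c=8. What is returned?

LOAD_FAST_LOAD_FAST b,a → push 31,38. Stack: [31, 38]
BINARY_OP % → 31 % 38 = 31. Stack: [31]
STORE_FAST x → x=31. Stack: []
LOAD_CONST → push 1. Stack: [1]
LOAD_FAST a → push 38. Stack: [1, 38]
BINARY_OP * → 1 * 38 = 38. Stack: [38]
STORE_FAST x → x=38. Stack: []
LOAD_CONST → push 8. Stack: [8]
LOAD_FAST x → push 38. Stack: [8, 38]
BINARY_OP * → 8 * 38 = 304. Stack: [304]
STORE_FAST n → n=304. Stack: []
LOAD_CONST → push 3. Stack: [3]
STORE_FAST k → k=3. Stack: []
LOAD_FAST k → push 3. Stack: [3]
RETURN_VALUE → return 3.

3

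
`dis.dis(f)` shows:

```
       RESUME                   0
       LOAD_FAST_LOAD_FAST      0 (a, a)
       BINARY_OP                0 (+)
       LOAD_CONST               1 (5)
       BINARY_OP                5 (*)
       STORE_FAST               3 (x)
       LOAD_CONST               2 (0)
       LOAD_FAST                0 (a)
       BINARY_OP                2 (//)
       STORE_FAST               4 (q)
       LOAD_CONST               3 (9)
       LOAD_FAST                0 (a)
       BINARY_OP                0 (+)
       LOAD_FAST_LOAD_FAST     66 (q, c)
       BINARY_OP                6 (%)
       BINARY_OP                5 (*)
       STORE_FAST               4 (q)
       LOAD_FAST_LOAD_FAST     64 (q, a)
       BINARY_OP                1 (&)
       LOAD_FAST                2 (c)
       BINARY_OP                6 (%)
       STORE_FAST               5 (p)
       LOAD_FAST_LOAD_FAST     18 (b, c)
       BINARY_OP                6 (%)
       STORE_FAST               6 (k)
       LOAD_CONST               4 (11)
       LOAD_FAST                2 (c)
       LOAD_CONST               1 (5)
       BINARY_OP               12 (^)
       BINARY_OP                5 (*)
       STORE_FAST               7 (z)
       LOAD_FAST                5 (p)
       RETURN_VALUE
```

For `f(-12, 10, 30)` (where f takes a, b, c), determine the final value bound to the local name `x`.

LOAD_FAST_LOAD_FAST a,a → push -12,-12. Stack: [-12, -12]
BINARY_OP + → -12 + -12 = -24. Stack: [-24]
LOAD_CONST → push 5. Stack: [-24, 5]
BINARY_OP * → -24 * 5 = -120. Stack: [-120]
STORE_FAST x → x=-120. Stack: []
LOAD_CONST → push 0. Stack: [0]
LOAD_FAST a → push -12. Stack: [0, -12]
BINARY_OP // → 0 // -12 = 0. Stack: [0]
STORE_FAST q → q=0. Stack: []
LOAD_CONST → push 9. Stack: [9]
LOAD_FAST a → push -12. Stack: [9, -12]
BINARY_OP + → 9 + -12 = -3. Stack: [-3]
LOAD_FAST_LOAD_FAST q,c → push 0,30. Stack: [-3, 0, 30]
BINARY_OP % → 0 % 30 = 0. Stack: [-3, 0]
BINARY_OP * → -3 * 0 = 0. Stack: [0]
STORE_FAST q → q=0. Stack: []
LOAD_FAST_LOAD_FAST q,a → push 0,-12. Stack: [0, -12]
BINARY_OP & → 0 & -12 = 0. Stack: [0]
LOAD_FAST c → push 30. Stack: [0, 30]
BINARY_OP % → 0 % 30 = 0. Stack: [0]
STORE_FAST p → p=0. Stack: []
LOAD_FAST_LOAD_FAST b,c → push 10,30. Stack: [10, 30]
BINARY_OP % → 10 % 30 = 10. Stack: [10]
STORE_FAST k → k=10. Stack: []
LOAD_CONST → push 11. Stack: [11]
LOAD_FAST c → push 30. Stack: [11, 30]
LOAD_CONST → push 5. Stack: [11, 30, 5]
BINARY_OP ^ → 30 ^ 5 = 27. Stack: [11, 27]
BINARY_OP * → 11 * 27 = 297. Stack: [297]
STORE_FAST z → z=297. Stack: []
LOAD_FAST p → push 0. Stack: [0]
RETURN_VALUE → return 0.

-120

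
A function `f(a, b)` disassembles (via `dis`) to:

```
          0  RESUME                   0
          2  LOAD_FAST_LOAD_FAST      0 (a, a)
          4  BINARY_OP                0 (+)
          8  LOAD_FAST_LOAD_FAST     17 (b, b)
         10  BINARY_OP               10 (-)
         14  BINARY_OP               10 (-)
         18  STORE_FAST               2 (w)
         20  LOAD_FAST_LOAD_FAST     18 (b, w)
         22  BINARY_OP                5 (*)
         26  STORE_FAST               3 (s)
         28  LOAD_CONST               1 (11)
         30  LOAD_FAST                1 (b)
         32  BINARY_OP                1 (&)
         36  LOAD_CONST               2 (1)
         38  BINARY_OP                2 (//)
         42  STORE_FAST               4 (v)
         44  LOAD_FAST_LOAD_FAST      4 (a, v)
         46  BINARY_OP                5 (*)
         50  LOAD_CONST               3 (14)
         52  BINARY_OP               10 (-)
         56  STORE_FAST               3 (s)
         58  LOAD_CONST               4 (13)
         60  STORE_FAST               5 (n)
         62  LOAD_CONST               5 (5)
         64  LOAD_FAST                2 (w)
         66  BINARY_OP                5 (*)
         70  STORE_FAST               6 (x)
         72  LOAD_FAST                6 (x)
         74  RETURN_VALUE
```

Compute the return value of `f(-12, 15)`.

LOAD_FAST_LOAD_FAST a,a → push -12,-12. Stack: [-12, -12]
BINARY_OP + → -12 + -12 = -24. Stack: [-24]
LOAD_FAST_LOAD_FAST b,b → push 15,15. Stack: [-24, 15, 15]
BINARY_OP - → 15 - 15 = 0. Stack: [-24, 0]
BINARY_OP - → -24 - 0 = -24. Stack: [-24]
STORE_FAST w → w=-24. Stack: []
LOAD_FAST_LOAD_FAST b,w → push 15,-24. Stack: [15, -24]
BINARY_OP * → 15 * -24 = -360. Stack: [-360]
STORE_FAST s → s=-360. Stack: []
LOAD_CONST → push 11. Stack: [11]
LOAD_FAST b → push 15. Stack: [11, 15]
BINARY_OP & → 11 & 15 = 11. Stack: [11]
LOAD_CONST → push 1. Stack: [11, 1]
BINARY_OP // → 11 // 1 = 11. Stack: [11]
STORE_FAST v → v=11. Stack: []
LOAD_FAST_LOAD_FAST a,v → push -12,11. Stack: [-12, 11]
BINARY_OP * → -12 * 11 = -132. Stack: [-132]
LOAD_CONST → push 14. Stack: [-132, 14]
BINARY_OP - → -132 - 14 = -146. Stack: [-146]
STORE_FAST s → s=-146. Stack: []
LOAD_CONST → push 13. Stack: [13]
STORE_FAST n → n=13. Stack: []
LOAD_CONST → push 5. Stack: [5]
LOAD_FAST w → push -24. Stack: [5, -24]
BINARY_OP * → 5 * -24 = -120. Stack: [-120]
STORE_FAST x → x=-120. Stack: []
LOAD_FAST x → push -120. Stack: [-120]
RETURN_VALUE → return -120.

-120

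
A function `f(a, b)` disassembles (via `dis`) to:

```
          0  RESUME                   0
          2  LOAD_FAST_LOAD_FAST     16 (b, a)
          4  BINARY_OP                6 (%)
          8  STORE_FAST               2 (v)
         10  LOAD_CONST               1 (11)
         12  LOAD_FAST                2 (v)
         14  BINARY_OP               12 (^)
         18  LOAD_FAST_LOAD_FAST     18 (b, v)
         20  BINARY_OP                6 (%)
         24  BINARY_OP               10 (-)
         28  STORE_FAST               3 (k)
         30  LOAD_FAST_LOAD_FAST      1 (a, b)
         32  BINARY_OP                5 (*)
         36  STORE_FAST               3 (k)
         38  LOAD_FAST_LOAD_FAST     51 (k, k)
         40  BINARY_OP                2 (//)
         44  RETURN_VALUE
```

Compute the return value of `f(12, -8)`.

LOAD_FAST_LOAD_FAST b,a → push -8,12. Stack: [-8, 12]
BINARY_OP % → -8 % 12 = 4. Stack: [4]
STORE_FAST v → v=4. Stack: []
LOAD_CONST → push 11. Stack: [11]
LOAD_FAST v → push 4. Stack: [11, 4]
BINARY_OP ^ → 11 ^ 4 = 15. Stack: [15]
LOAD_FAST_LOAD_FAST b,v → push -8,4. Stack: [15, -8, 4]
BINARY_OP % → -8 % 4 = 0. Stack: [15, 0]
BINARY_OP - → 15 - 0 = 15. Stack: [15]
STORE_FAST k → k=15. Stack: []
LOAD_FAST_LOAD_FAST a,b → push 12,-8. Stack: [12, -8]
BINARY_OP * → 12 * -8 = -96. Stack: [-96]
STORE_FAST k → k=-96. Stack: []
LOAD_FAST_LOAD_FAST k,k → push -96,-96. Stack: [-96, -96]
BINARY_OP // → -96 // -96 = 1. Stack: [1]
RETURN_VALUE → return 1.

1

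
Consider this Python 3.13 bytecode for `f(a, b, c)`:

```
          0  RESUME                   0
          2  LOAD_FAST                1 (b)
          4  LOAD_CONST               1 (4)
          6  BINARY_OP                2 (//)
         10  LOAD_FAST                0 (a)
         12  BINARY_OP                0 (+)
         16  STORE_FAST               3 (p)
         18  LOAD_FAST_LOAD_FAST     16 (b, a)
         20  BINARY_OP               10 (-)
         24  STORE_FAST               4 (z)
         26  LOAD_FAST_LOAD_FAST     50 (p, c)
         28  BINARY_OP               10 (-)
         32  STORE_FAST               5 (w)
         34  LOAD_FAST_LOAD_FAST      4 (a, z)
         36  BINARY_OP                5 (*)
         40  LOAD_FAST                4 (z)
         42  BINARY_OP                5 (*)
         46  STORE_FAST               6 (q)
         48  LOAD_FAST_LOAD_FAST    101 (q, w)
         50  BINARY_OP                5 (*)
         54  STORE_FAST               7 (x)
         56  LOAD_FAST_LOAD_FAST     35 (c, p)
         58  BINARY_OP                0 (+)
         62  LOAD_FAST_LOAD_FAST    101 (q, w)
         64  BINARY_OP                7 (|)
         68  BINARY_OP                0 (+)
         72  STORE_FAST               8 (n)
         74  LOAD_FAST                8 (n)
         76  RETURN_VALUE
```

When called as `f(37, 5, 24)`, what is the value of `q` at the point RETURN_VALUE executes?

LOAD_FAST b → push 5. Stack: [5]
LOAD_CONST → push 4. Stack: [5, 4]
BINARY_OP // → 5 // 4 = 1. Stack: [1]
LOAD_FAST a → push 37. Stack: [1, 37]
BINARY_OP + → 1 + 37 = 38. Stack: [38]
STORE_FAST p → p=38. Stack: []
LOAD_FAST_LOAD_FAST b,a → push 5,37. Stack: [5, 37]
BINARY_OP - → 5 - 37 = -32. Stack: [-32]
STORE_FAST z → z=-32. Stack: []
LOAD_FAST_LOAD_FAST p,c → push 38,24. Stack: [38, 24]
BINARY_OP - → 38 - 24 = 14. Stack: [14]
STORE_FAST w → w=14. Stack: []
LOAD_FAST_LOAD_FAST a,z → push 37,-32. Stack: [37, -32]
BINARY_OP * → 37 * -32 = -1184. Stack: [-1184]
LOAD_FAST z → push -32. Stack: [-1184, -32]
BINARY_OP * → -1184 * -32 = 37888. Stack: [37888]
STORE_FAST q → q=37888. Stack: []
LOAD_FAST_LOAD_FAST q,w → push 37888,14. Stack: [37888, 14]
BINARY_OP * → 37888 * 14 = 530432. Stack: [530432]
STORE_FAST x → x=530432. Stack: []
LOAD_FAST_LOAD_FAST c,p → push 24,38. Stack: [24, 38]
BINARY_OP + → 24 + 38 = 62. Stack: [62]
LOAD_FAST_LOAD_FAST q,w → push 37888,14. Stack: [62, 37888, 14]
BINARY_OP | → 37888 | 14 = 37902. Stack: [62, 37902]
BINARY_OP + → 62 + 37902 = 37964. Stack: [37964]
STORE_FAST n → n=37964. Stack: []
LOAD_FAST n → push 37964. Stack: [37964]
RETURN_VALUE → return 37964.

37888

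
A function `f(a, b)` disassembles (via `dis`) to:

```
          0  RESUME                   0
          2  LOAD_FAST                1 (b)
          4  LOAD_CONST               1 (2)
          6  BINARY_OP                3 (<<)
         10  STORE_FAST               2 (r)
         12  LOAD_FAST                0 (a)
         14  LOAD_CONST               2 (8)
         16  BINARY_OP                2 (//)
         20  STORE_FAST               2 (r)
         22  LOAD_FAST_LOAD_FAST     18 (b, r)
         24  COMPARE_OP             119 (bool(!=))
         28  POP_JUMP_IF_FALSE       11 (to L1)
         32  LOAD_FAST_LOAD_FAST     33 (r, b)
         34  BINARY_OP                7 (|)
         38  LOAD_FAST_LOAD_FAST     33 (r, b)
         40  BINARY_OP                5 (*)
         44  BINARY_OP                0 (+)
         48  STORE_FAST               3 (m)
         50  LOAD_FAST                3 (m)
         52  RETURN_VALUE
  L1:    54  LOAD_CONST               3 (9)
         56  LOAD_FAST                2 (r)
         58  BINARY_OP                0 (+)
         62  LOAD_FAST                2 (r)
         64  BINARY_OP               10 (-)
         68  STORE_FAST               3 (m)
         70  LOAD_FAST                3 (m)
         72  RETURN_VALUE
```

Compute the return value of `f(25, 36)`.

LOAD_FAST b → push 36. Stack: [36]
LOAD_CONST → push 2. Stack: [36, 2]
BINARY_OP << → 36 << 2 = 144. Stack: [144]
STORE_FAST r → r=144. Stack: []
LOAD_FAST a → push 25. Stack: [25]
LOAD_CONST → push 8. Stack: [25, 8]
BINARY_OP // → 25 // 8 = 3. Stack: [3]
STORE_FAST r → r=3. Stack: []
LOAD_FAST_LOAD_FAST b,r → push 36,3. Stack: [36, 3]
COMPARE_OP bool(!=) → 36 vs 3 = True. Stack: [True]
POP_JUMP_IF_FALSE → pop True; no jump. Stack: []
LOAD_FAST_LOAD_FAST r,b → push 3,36. Stack: [3, 36]
BINARY_OP | → 3 | 36 = 39. Stack: [39]
LOAD_FAST_LOAD_FAST r,b → push 3,36. Stack: [39, 3, 36]
BINARY_OP * → 3 * 36 = 108. Stack: [39, 108]
BINARY_OP + → 39 + 108 = 147. Stack: [147]
STORE_FAST m → m=147. Stack: []
LOAD_FAST m → push 147. Stack: [147]
RETURN_VALUE → return 147.

147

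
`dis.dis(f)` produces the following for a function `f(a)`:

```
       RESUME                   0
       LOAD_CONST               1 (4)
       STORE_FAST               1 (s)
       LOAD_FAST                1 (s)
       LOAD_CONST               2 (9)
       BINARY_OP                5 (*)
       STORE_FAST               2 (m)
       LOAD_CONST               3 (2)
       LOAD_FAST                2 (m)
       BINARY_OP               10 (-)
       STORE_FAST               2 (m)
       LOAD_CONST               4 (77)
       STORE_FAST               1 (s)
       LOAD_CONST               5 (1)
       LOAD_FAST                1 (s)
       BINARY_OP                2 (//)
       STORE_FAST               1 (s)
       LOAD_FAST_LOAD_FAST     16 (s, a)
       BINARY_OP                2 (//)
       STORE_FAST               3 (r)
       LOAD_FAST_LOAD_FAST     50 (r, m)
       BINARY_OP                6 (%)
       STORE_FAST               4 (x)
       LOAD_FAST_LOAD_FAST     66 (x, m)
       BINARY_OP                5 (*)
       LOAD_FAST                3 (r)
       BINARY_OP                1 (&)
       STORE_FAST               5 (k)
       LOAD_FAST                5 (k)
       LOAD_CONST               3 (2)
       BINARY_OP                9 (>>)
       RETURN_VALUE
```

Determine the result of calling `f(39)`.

0

LOAD_CONST → push 4. Stack: [4]
STORE_FAST s → s=4. Stack: []
LOAD_FAST s → push 4. Stack: [4]
LOAD_CONST → push 9. Stack: [4, 9]
BINARY_OP * → 4 * 9 = 36. Stack: [36]
STORE_FAST m → m=36. Stack: []
LOAD_CONST → push 2. Stack: [2]
LOAD_FAST m → push 36. Stack: [2, 36]
BINARY_OP - → 2 - 36 = -34. Stack: [-34]
STORE_FAST m → m=-34. Stack: []
LOAD_CONST → push 77. Stack: [77]
STORE_FAST s → s=77. Stack: []
LOAD_CONST → push 1. Stack: [1]
LOAD_FAST s → push 77. Stack: [1, 77]
BINARY_OP // → 1 // 77 = 0. Stack: [0]
STORE_FAST s → s=0. Stack: []
LOAD_FAST_LOAD_FAST s,a → push 0,39. Stack: [0, 39]
BINARY_OP // → 0 // 39 = 0. Stack: [0]
STORE_FAST r → r=0. Stack: []
LOAD_FAST_LOAD_FAST r,m → push 0,-34. Stack: [0, -34]
BINARY_OP % → 0 % -34 = 0. Stack: [0]
STORE_FAST x → x=0. Stack: []
LOAD_FAST_LOAD_FAST x,m → push 0,-34. Stack: [0, -34]
BINARY_OP * → 0 * -34 = 0. Stack: [0]
LOAD_FAST r → push 0. Stack: [0, 0]
BINARY_OP & → 0 & 0 = 0. Stack: [0]
STORE_FAST k → k=0. Stack: []
LOAD_FAST k → push 0. Stack: [0]
LOAD_CONST → push 2. Stack: [0, 2]
BINARY_OP >> → 0 >> 2 = 0. Stack: [0]
RETURN_VALUE → return 0.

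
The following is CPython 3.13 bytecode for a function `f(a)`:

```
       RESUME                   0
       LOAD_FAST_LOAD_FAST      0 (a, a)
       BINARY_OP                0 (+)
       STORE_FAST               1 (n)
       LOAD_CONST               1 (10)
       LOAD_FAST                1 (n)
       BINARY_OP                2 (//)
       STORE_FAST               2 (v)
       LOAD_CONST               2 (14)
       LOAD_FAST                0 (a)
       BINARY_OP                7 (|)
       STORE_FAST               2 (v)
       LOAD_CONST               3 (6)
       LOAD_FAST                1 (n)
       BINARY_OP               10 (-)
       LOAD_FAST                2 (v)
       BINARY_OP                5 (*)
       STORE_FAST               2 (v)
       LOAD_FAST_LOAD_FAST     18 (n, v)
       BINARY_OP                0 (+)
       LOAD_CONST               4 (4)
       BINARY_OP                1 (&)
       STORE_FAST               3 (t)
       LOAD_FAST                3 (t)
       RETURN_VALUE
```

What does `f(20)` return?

4

LOAD_FAST_LOAD_FAST a,a → push 20,20. Stack: [20, 20]
BINARY_OP + → 20 + 20 = 40. Stack: [40]
STORE_FAST n → n=40. Stack: []
LOAD_CONST → push 10. Stack: [10]
LOAD_FAST n → push 40. Stack: [10, 40]
BINARY_OP // → 10 // 40 = 0. Stack: [0]
STORE_FAST v → v=0. Stack: []
LOAD_CONST → push 14. Stack: [14]
LOAD_FAST a → push 20. Stack: [14, 20]
BINARY_OP | → 14 | 20 = 30. Stack: [30]
STORE_FAST v → v=30. Stack: []
LOAD_CONST → push 6. Stack: [6]
LOAD_FAST n → push 40. Stack: [6, 40]
BINARY_OP - → 6 - 40 = -34. Stack: [-34]
LOAD_FAST v → push 30. Stack: [-34, 30]
BINARY_OP * → -34 * 30 = -1020. Stack: [-1020]
STORE_FAST v → v=-1020. Stack: []
LOAD_FAST_LOAD_FAST n,v → push 40,-1020. Stack: [40, -1020]
BINARY_OP + → 40 + -1020 = -980. Stack: [-980]
LOAD_CONST → push 4. Stack: [-980, 4]
BINARY_OP & → -980 & 4 = 4. Stack: [4]
STORE_FAST t → t=4. Stack: []
LOAD_FAST t → push 4. Stack: [4]
RETURN_VALUE → return 4.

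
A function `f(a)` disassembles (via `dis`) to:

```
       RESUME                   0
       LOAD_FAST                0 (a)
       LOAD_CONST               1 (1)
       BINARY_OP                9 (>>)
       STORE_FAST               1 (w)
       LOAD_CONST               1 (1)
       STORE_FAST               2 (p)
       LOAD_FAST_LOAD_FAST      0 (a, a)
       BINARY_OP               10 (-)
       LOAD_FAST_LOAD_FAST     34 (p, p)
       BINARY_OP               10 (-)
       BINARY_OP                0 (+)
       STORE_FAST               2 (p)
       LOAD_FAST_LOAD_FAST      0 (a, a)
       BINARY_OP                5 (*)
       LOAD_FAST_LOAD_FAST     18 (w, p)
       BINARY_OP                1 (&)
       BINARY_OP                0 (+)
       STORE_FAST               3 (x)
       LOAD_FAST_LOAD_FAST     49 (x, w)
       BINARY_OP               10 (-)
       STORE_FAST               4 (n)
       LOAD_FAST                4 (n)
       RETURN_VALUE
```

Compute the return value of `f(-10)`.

LOAD_FAST a → push -10. Stack: [-10]
LOAD_CONST → push 1. Stack: [-10, 1]
BINARY_OP >> → -10 >> 1 = -5. Stack: [-5]
STORE_FAST w → w=-5. Stack: []
LOAD_CONST → push 1. Stack: [1]
STORE_FAST p → p=1. Stack: []
LOAD_FAST_LOAD_FAST a,a → push -10,-10. Stack: [-10, -10]
BINARY_OP - → -10 - -10 = 0. Stack: [0]
LOAD_FAST_LOAD_FAST p,p → push 1,1. Stack: [0, 1, 1]
BINARY_OP - → 1 - 1 = 0. Stack: [0, 0]
BINARY_OP + → 0 + 0 = 0. Stack: [0]
STORE_FAST p → p=0. Stack: []
LOAD_FAST_LOAD_FAST a,a → push -10,-10. Stack: [-10, -10]
BINARY_OP * → -10 * -10 = 100. Stack: [100]
LOAD_FAST_LOAD_FAST w,p → push -5,0. Stack: [100, -5, 0]
BINARY_OP & → -5 & 0 = 0. Stack: [100, 0]
BINARY_OP + → 100 + 0 = 100. Stack: [100]
STORE_FAST x → x=100. Stack: []
LOAD_FAST_LOAD_FAST x,w → push 100,-5. Stack: [100, -5]
BINARY_OP - → 100 - -5 = 105. Stack: [105]
STORE_FAST n → n=105. Stack: []
LOAD_FAST n → push 105. Stack: [105]
RETURN_VALUE → return 105.

105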